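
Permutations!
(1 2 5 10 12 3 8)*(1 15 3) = [0, 2, 5, 8, 4, 10, 6, 7, 15, 9, 12, 11, 1, 13, 14, 3] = (1 2 5 10 12)(3 8 15)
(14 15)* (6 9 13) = (6 9 13)(14 15) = [0, 1, 2, 3, 4, 5, 9, 7, 8, 13, 10, 11, 12, 6, 15, 14]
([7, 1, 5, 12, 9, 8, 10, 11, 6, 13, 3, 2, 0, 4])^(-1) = (0 12 3 10 6 8 5 2 11 7)(4 13 9)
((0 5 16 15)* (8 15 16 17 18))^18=((0 5 17 18 8 15))^18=(18)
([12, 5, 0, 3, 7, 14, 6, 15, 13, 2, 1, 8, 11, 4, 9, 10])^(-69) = [12, 5, 0, 3, 7, 14, 6, 15, 13, 2, 1, 8, 11, 4, 9, 10]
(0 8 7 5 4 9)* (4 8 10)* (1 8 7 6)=[10, 8, 2, 3, 9, 7, 1, 5, 6, 0, 4]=(0 10 4 9)(1 8 6)(5 7)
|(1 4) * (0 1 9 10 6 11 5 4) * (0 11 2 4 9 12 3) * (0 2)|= 28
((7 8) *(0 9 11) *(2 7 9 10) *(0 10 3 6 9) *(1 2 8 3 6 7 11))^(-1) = ((0 6 9 1 2 11 10 8)(3 7))^(-1) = (0 8 10 11 2 1 9 6)(3 7)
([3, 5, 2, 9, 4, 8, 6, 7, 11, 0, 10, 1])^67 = [3, 11, 2, 9, 4, 1, 6, 7, 5, 0, 10, 8]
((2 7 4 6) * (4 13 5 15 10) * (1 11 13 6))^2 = (1 13 15 4 11 5 10)(2 6 7)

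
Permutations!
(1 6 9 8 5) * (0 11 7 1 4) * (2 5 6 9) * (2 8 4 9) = (0 11 7 1 2 5 9 4)(6 8) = [11, 2, 5, 3, 0, 9, 8, 1, 6, 4, 10, 7]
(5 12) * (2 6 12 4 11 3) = (2 6 12 5 4 11 3) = [0, 1, 6, 2, 11, 4, 12, 7, 8, 9, 10, 3, 5]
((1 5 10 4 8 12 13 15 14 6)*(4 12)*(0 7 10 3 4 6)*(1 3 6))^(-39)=(0 12 14 10 15 7 13)(1 3)(4 5)(6 8)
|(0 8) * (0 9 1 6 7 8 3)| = 10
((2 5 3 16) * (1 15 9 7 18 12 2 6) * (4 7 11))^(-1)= (1 6 16 3 5 2 12 18 7 4 11 9 15)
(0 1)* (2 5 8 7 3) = (0 1)(2 5 8 7 3) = [1, 0, 5, 2, 4, 8, 6, 3, 7]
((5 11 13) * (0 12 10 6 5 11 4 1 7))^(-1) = (0 7 1 4 5 6 10 12)(11 13)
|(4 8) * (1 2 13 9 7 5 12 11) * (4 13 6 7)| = |(1 2 6 7 5 12 11)(4 8 13 9)| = 28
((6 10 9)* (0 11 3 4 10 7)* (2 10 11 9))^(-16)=((0 9 6 7)(2 10)(3 4 11))^(-16)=(3 11 4)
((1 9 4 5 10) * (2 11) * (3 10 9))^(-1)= ((1 3 10)(2 11)(4 5 9))^(-1)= (1 10 3)(2 11)(4 9 5)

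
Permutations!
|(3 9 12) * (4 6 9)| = |(3 4 6 9 12)| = 5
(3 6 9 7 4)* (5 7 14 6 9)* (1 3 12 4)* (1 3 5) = [0, 5, 2, 9, 12, 7, 1, 3, 8, 14, 10, 11, 4, 13, 6] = (1 5 7 3 9 14 6)(4 12)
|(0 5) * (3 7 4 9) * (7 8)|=10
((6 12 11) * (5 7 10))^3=(12)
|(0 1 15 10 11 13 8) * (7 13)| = |(0 1 15 10 11 7 13 8)| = 8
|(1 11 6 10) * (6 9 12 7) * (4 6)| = 8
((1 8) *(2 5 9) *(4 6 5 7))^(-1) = ((1 8)(2 7 4 6 5 9))^(-1) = (1 8)(2 9 5 6 4 7)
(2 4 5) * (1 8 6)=(1 8 6)(2 4 5)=[0, 8, 4, 3, 5, 2, 1, 7, 6]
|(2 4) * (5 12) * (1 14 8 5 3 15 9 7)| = |(1 14 8 5 12 3 15 9 7)(2 4)| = 18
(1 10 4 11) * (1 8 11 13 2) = (1 10 4 13 2)(8 11) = [0, 10, 1, 3, 13, 5, 6, 7, 11, 9, 4, 8, 12, 2]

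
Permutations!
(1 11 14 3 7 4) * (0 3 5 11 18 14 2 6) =(0 3 7 4 1 18 14 5 11 2 6) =[3, 18, 6, 7, 1, 11, 0, 4, 8, 9, 10, 2, 12, 13, 5, 15, 16, 17, 14]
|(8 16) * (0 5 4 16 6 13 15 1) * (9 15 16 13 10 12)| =|(0 5 4 13 16 8 6 10 12 9 15 1)| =12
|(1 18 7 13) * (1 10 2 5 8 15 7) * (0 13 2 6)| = 20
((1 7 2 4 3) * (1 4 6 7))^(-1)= ((2 6 7)(3 4))^(-1)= (2 7 6)(3 4)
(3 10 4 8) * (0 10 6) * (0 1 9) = (0 10 4 8 3 6 1 9) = [10, 9, 2, 6, 8, 5, 1, 7, 3, 0, 4]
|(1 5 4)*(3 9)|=6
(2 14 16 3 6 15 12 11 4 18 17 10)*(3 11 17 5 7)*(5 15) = (2 14 16 11 4 18 15 12 17 10)(3 6 5 7) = [0, 1, 14, 6, 18, 7, 5, 3, 8, 9, 2, 4, 17, 13, 16, 12, 11, 10, 15]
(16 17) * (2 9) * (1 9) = (1 9 2)(16 17) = [0, 9, 1, 3, 4, 5, 6, 7, 8, 2, 10, 11, 12, 13, 14, 15, 17, 16]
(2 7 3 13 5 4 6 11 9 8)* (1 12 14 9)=[0, 12, 7, 13, 6, 4, 11, 3, 2, 8, 10, 1, 14, 5, 9]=(1 12 14 9 8 2 7 3 13 5 4 6 11)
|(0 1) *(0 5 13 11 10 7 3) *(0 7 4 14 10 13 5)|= |(0 1)(3 7)(4 14 10)(11 13)|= 6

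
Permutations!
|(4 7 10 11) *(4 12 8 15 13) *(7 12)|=15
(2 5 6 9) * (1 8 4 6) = (1 8 4 6 9 2 5) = [0, 8, 5, 3, 6, 1, 9, 7, 4, 2]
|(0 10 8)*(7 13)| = |(0 10 8)(7 13)| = 6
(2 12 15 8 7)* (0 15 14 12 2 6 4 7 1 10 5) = [15, 10, 2, 3, 7, 0, 4, 6, 1, 9, 5, 11, 14, 13, 12, 8] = (0 15 8 1 10 5)(4 7 6)(12 14)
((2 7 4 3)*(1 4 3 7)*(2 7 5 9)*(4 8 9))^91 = ((1 8 9 2)(3 7)(4 5))^91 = (1 2 9 8)(3 7)(4 5)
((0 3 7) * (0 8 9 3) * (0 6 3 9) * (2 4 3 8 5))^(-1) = ((9)(0 6 8)(2 4 3 7 5))^(-1) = (9)(0 8 6)(2 5 7 3 4)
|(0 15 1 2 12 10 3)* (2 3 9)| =4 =|(0 15 1 3)(2 12 10 9)|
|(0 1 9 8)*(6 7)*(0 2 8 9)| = 2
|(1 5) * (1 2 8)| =|(1 5 2 8)| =4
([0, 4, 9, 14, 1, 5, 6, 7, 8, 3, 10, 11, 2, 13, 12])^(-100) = [0, 1, 2, 3, 4, 5, 6, 7, 8, 9, 10, 11, 12, 13, 14]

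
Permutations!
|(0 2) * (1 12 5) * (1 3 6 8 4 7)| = |(0 2)(1 12 5 3 6 8 4 7)| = 8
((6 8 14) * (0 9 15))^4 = (0 9 15)(6 8 14)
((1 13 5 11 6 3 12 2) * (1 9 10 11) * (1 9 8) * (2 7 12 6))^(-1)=(1 8 2 11 10 9 5 13)(3 6)(7 12)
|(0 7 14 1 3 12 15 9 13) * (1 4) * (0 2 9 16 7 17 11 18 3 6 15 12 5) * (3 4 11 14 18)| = 42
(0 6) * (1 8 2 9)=[6, 8, 9, 3, 4, 5, 0, 7, 2, 1]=(0 6)(1 8 2 9)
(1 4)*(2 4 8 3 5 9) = [0, 8, 4, 5, 1, 9, 6, 7, 3, 2] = (1 8 3 5 9 2 4)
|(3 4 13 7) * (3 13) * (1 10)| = 2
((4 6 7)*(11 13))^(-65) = ((4 6 7)(11 13))^(-65) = (4 6 7)(11 13)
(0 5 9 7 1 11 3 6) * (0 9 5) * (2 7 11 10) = [0, 10, 7, 6, 4, 5, 9, 1, 8, 11, 2, 3] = (1 10 2 7)(3 6 9 11)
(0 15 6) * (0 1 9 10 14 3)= (0 15 6 1 9 10 14 3)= [15, 9, 2, 0, 4, 5, 1, 7, 8, 10, 14, 11, 12, 13, 3, 6]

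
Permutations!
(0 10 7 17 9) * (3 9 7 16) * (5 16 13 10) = (0 5 16 3 9)(7 17)(10 13) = [5, 1, 2, 9, 4, 16, 6, 17, 8, 0, 13, 11, 12, 10, 14, 15, 3, 7]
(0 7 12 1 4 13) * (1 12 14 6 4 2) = (0 7 14 6 4 13)(1 2) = [7, 2, 1, 3, 13, 5, 4, 14, 8, 9, 10, 11, 12, 0, 6]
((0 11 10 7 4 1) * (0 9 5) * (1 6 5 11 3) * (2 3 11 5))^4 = ((0 11 10 7 4 6 2 3 1 9 5))^4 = (0 4 1 11 6 9 10 2 5 7 3)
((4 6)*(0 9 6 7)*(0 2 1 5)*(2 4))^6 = ((0 9 6 2 1 5)(4 7))^6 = (9)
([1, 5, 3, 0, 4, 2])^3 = (0 2 1 3 5)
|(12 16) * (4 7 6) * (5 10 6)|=10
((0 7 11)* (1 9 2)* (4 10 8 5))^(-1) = ((0 7 11)(1 9 2)(4 10 8 5))^(-1) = (0 11 7)(1 2 9)(4 5 8 10)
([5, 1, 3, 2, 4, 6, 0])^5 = [6, 1, 3, 2, 4, 0, 5]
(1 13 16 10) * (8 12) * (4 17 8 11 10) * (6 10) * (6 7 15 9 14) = (1 13 16 4 17 8 12 11 7 15 9 14 6 10) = [0, 13, 2, 3, 17, 5, 10, 15, 12, 14, 1, 7, 11, 16, 6, 9, 4, 8]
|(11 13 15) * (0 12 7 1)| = |(0 12 7 1)(11 13 15)| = 12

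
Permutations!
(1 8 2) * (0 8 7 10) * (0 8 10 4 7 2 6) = [10, 2, 1, 3, 7, 5, 0, 4, 6, 9, 8] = (0 10 8 6)(1 2)(4 7)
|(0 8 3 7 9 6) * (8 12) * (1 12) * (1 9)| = |(0 9 6)(1 12 8 3 7)| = 15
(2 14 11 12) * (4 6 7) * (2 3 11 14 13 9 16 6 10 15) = [0, 1, 13, 11, 10, 5, 7, 4, 8, 16, 15, 12, 3, 9, 14, 2, 6] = (2 13 9 16 6 7 4 10 15)(3 11 12)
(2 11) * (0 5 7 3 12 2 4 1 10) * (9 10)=[5, 9, 11, 12, 1, 7, 6, 3, 8, 10, 0, 4, 2]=(0 5 7 3 12 2 11 4 1 9 10)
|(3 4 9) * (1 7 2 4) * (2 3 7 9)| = 4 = |(1 9 7 3)(2 4)|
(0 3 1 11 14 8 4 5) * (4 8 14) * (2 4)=(14)(0 3 1 11 2 4 5)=[3, 11, 4, 1, 5, 0, 6, 7, 8, 9, 10, 2, 12, 13, 14]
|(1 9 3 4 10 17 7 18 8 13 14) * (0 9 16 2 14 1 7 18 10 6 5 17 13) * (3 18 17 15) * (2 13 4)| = 36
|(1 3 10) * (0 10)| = |(0 10 1 3)| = 4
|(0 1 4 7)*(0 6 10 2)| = 7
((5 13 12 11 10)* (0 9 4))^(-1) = (0 4 9)(5 10 11 12 13)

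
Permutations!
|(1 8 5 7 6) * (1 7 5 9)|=6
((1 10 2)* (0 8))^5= (0 8)(1 2 10)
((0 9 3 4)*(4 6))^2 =(0 3 4 9 6)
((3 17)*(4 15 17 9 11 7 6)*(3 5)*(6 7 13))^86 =((3 9 11 13 6 4 15 17 5))^86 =(3 4 9 15 11 17 13 5 6)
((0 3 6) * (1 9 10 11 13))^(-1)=(0 6 3)(1 13 11 10 9)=((0 3 6)(1 9 10 11 13))^(-1)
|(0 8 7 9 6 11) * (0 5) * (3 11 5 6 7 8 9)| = 7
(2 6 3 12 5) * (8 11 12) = [0, 1, 6, 8, 4, 2, 3, 7, 11, 9, 10, 12, 5] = (2 6 3 8 11 12 5)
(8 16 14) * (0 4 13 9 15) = [4, 1, 2, 3, 13, 5, 6, 7, 16, 15, 10, 11, 12, 9, 8, 0, 14] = (0 4 13 9 15)(8 16 14)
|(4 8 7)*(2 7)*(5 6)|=|(2 7 4 8)(5 6)|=4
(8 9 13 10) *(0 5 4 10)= (0 5 4 10 8 9 13)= [5, 1, 2, 3, 10, 4, 6, 7, 9, 13, 8, 11, 12, 0]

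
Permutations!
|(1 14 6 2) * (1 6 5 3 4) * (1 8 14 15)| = 10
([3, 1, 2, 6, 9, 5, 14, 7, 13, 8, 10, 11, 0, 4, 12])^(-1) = [12, 1, 2, 0, 13, 5, 3, 7, 9, 4, 10, 11, 14, 8, 6]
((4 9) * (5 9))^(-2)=((4 5 9))^(-2)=(4 5 9)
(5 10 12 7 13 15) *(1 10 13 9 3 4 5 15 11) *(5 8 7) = [0, 10, 2, 4, 8, 13, 6, 9, 7, 3, 12, 1, 5, 11, 14, 15] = (15)(1 10 12 5 13 11)(3 4 8 7 9)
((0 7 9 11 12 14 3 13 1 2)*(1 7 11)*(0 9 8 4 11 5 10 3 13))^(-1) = (0 3 10 5)(1 9 2)(4 8 7 13 14 12 11)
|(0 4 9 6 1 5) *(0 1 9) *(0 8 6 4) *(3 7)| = 4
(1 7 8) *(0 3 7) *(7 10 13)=(0 3 10 13 7 8 1)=[3, 0, 2, 10, 4, 5, 6, 8, 1, 9, 13, 11, 12, 7]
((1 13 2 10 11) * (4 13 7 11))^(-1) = (1 11 7)(2 13 4 10)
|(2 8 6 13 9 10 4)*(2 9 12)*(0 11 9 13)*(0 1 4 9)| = |(0 11)(1 4 13 12 2 8 6)(9 10)| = 14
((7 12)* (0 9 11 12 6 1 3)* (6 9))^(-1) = (0 3 1 6)(7 12 11 9)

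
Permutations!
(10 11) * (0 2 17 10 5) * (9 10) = (0 2 17 9 10 11 5) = [2, 1, 17, 3, 4, 0, 6, 7, 8, 10, 11, 5, 12, 13, 14, 15, 16, 9]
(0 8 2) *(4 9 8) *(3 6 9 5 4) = (0 3 6 9 8 2)(4 5) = [3, 1, 0, 6, 5, 4, 9, 7, 2, 8]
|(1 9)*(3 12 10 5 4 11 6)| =14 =|(1 9)(3 12 10 5 4 11 6)|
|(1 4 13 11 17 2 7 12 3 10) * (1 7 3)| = |(1 4 13 11 17 2 3 10 7 12)| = 10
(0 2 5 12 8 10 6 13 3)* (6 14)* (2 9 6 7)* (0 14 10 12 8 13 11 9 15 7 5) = [15, 1, 0, 14, 4, 8, 11, 2, 12, 6, 10, 9, 13, 3, 5, 7] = (0 15 7 2)(3 14 5 8 12 13)(6 11 9)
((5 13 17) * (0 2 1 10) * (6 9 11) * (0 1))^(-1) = (0 2)(1 10)(5 17 13)(6 11 9)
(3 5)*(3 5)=(5)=[0, 1, 2, 3, 4, 5]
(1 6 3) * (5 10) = (1 6 3)(5 10) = [0, 6, 2, 1, 4, 10, 3, 7, 8, 9, 5]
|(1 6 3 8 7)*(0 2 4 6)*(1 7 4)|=12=|(0 2 1)(3 8 4 6)|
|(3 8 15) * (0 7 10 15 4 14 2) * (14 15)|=|(0 7 10 14 2)(3 8 4 15)|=20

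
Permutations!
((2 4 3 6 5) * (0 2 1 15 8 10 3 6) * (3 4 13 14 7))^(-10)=((0 2 13 14 7 3)(1 15 8 10 4 6 5))^(-10)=(0 13 7)(1 4 15 6 8 5 10)(2 14 3)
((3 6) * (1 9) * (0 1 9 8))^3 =(9)(3 6)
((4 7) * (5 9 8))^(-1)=(4 7)(5 8 9)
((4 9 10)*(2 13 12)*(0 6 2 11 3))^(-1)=((0 6 2 13 12 11 3)(4 9 10))^(-1)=(0 3 11 12 13 2 6)(4 10 9)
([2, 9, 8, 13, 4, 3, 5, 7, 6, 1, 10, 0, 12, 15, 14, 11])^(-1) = [11, 9, 0, 5, 4, 6, 8, 7, 2, 1, 10, 15, 12, 3, 14, 13]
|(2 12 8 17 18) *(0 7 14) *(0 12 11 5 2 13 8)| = 12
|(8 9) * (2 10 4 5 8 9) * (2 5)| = 6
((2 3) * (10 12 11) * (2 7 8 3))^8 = (3 8 7)(10 11 12)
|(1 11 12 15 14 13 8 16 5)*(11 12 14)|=|(1 12 15 11 14 13 8 16 5)|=9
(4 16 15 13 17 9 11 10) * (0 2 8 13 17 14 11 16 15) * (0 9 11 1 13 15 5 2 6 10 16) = (0 6 10 4 5 2 8 15 17 11 16 9)(1 13 14) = [6, 13, 8, 3, 5, 2, 10, 7, 15, 0, 4, 16, 12, 14, 1, 17, 9, 11]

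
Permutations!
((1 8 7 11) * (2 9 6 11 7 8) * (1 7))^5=(1 7 11 6 9 2)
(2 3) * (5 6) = [0, 1, 3, 2, 4, 6, 5] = (2 3)(5 6)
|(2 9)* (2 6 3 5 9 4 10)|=12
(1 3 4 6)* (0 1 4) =[1, 3, 2, 0, 6, 5, 4] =(0 1 3)(4 6)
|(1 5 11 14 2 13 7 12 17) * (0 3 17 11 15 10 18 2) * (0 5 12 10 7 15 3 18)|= 7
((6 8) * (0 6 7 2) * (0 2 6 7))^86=((0 7 6 8))^86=(0 6)(7 8)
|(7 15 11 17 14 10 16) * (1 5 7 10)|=|(1 5 7 15 11 17 14)(10 16)|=14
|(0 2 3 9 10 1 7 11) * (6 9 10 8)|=21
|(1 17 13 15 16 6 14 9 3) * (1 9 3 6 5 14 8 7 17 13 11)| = 13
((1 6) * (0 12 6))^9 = ((0 12 6 1))^9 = (0 12 6 1)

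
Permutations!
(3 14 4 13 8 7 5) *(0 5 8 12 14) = (0 5 3)(4 13 12 14)(7 8) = [5, 1, 2, 0, 13, 3, 6, 8, 7, 9, 10, 11, 14, 12, 4]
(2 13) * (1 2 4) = (1 2 13 4) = [0, 2, 13, 3, 1, 5, 6, 7, 8, 9, 10, 11, 12, 4]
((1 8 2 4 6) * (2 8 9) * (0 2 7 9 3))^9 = ((0 2 4 6 1 3)(7 9))^9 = (0 6)(1 2)(3 4)(7 9)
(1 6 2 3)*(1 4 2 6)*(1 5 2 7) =(1 5 2 3 4 7) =[0, 5, 3, 4, 7, 2, 6, 1]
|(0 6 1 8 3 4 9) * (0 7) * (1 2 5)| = |(0 6 2 5 1 8 3 4 9 7)| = 10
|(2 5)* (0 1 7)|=|(0 1 7)(2 5)|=6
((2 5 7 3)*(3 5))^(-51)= ((2 3)(5 7))^(-51)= (2 3)(5 7)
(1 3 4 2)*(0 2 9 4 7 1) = [2, 3, 0, 7, 9, 5, 6, 1, 8, 4] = (0 2)(1 3 7)(4 9)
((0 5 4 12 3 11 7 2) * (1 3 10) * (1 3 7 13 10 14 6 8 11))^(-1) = ((0 5 4 12 14 6 8 11 13 10 3 1 7 2))^(-1) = (0 2 7 1 3 10 13 11 8 6 14 12 4 5)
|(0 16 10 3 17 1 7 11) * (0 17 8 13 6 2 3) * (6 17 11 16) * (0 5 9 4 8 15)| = |(0 6 2 3 15)(1 7 16 10 5 9 4 8 13 17)| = 10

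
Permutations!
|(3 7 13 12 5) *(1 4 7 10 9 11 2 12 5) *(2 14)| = |(1 4 7 13 5 3 10 9 11 14 2 12)| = 12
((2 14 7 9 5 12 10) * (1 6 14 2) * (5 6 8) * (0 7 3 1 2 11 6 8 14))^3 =(14)(0 8 10 6 9 12 11 7 5 2) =((0 7 9 8 5 12 10 2 11 6)(1 14 3))^3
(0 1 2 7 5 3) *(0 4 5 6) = (0 1 2 7 6)(3 4 5) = [1, 2, 7, 4, 5, 3, 0, 6]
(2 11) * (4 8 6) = (2 11)(4 8 6) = [0, 1, 11, 3, 8, 5, 4, 7, 6, 9, 10, 2]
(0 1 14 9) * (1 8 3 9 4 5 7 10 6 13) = [8, 14, 2, 9, 5, 7, 13, 10, 3, 0, 6, 11, 12, 1, 4] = (0 8 3 9)(1 14 4 5 7 10 6 13)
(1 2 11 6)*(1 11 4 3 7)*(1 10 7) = (1 2 4 3)(6 11)(7 10) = [0, 2, 4, 1, 3, 5, 11, 10, 8, 9, 7, 6]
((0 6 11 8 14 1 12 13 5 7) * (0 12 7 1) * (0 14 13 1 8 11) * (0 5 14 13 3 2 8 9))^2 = (14)(0 5)(1 12 7)(2 3 8)(6 9) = ((0 6 5 9)(1 7 12)(2 8 3)(13 14))^2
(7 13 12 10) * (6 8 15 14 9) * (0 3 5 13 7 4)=(0 3 5 13 12 10 4)(6 8 15 14 9)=[3, 1, 2, 5, 0, 13, 8, 7, 15, 6, 4, 11, 10, 12, 9, 14]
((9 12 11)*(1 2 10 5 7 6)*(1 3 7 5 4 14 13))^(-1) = (1 13 14 4 10 2)(3 6 7)(9 11 12)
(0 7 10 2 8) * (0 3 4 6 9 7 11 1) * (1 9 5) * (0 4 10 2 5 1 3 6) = (0 11 9 7 2 8 6 1 4)(3 10 5) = [11, 4, 8, 10, 0, 3, 1, 2, 6, 7, 5, 9]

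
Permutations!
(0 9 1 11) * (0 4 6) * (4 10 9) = (0 4 6)(1 11 10 9) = [4, 11, 2, 3, 6, 5, 0, 7, 8, 1, 9, 10]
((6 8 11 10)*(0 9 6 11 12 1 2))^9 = ((0 9 6 8 12 1 2)(10 11))^9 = (0 6 12 2 9 8 1)(10 11)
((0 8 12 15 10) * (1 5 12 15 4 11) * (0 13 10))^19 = ((0 8 15)(1 5 12 4 11)(10 13))^19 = (0 8 15)(1 11 4 12 5)(10 13)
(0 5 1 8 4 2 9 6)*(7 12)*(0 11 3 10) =(0 5 1 8 4 2 9 6 11 3 10)(7 12) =[5, 8, 9, 10, 2, 1, 11, 12, 4, 6, 0, 3, 7]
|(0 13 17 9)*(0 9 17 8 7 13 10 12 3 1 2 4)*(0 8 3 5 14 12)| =42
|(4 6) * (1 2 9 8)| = 4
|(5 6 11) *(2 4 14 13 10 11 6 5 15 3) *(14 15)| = |(2 4 15 3)(10 11 14 13)| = 4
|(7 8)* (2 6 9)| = 6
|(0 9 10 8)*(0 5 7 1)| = |(0 9 10 8 5 7 1)| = 7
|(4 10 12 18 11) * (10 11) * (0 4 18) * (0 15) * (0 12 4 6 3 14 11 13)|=|(0 6 3 14 11 18 10 4 13)(12 15)|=18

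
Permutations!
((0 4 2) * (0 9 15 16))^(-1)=(0 16 15 9 2 4)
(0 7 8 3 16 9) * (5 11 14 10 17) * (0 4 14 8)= (0 7)(3 16 9 4 14 10 17 5 11 8)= [7, 1, 2, 16, 14, 11, 6, 0, 3, 4, 17, 8, 12, 13, 10, 15, 9, 5]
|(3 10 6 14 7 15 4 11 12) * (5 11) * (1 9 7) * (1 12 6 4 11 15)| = 9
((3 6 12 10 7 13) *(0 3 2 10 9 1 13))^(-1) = ((0 3 6 12 9 1 13 2 10 7))^(-1) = (0 7 10 2 13 1 9 12 6 3)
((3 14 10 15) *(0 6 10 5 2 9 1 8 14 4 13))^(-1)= (0 13 4 3 15 10 6)(1 9 2 5 14 8)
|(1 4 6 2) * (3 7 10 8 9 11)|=|(1 4 6 2)(3 7 10 8 9 11)|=12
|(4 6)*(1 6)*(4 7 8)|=|(1 6 7 8 4)|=5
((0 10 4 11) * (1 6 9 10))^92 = ((0 1 6 9 10 4 11))^92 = (0 1 6 9 10 4 11)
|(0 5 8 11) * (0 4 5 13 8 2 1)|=|(0 13 8 11 4 5 2 1)|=8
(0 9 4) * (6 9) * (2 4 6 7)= (0 7 2 4)(6 9)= [7, 1, 4, 3, 0, 5, 9, 2, 8, 6]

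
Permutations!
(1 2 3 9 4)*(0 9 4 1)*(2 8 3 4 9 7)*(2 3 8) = (0 7 3 9 1 2 4) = [7, 2, 4, 9, 0, 5, 6, 3, 8, 1]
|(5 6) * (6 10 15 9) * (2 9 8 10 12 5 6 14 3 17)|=|(2 9 14 3 17)(5 12)(8 10 15)|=30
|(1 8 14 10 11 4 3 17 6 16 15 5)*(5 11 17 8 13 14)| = |(1 13 14 10 17 6 16 15 11 4 3 8 5)| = 13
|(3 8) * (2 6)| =2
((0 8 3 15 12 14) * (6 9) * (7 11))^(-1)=((0 8 3 15 12 14)(6 9)(7 11))^(-1)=(0 14 12 15 3 8)(6 9)(7 11)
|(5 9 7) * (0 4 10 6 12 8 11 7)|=10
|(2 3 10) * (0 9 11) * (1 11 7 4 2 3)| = 14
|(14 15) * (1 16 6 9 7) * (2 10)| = 10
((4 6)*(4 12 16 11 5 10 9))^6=(4 10 11 12)(5 16 6 9)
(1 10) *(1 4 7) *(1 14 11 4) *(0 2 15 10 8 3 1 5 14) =(0 2 15 10 5 14 11 4 7)(1 8 3) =[2, 8, 15, 1, 7, 14, 6, 0, 3, 9, 5, 4, 12, 13, 11, 10]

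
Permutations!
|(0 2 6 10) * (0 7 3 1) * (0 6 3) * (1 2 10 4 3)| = |(0 10 7)(1 6 4 3 2)| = 15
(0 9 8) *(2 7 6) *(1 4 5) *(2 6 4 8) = (0 9 2 7 4 5 1 8) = [9, 8, 7, 3, 5, 1, 6, 4, 0, 2]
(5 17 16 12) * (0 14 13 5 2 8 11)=(0 14 13 5 17 16 12 2 8 11)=[14, 1, 8, 3, 4, 17, 6, 7, 11, 9, 10, 0, 2, 5, 13, 15, 12, 16]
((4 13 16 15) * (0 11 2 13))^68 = (0 15 13 11 4 16 2)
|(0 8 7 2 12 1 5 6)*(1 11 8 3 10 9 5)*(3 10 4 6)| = 35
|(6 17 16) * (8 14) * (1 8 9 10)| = 15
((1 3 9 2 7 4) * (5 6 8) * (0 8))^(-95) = ((0 8 5 6)(1 3 9 2 7 4))^(-95) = (0 8 5 6)(1 3 9 2 7 4)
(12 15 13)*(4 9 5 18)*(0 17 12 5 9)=(0 17 12 15 13 5 18 4)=[17, 1, 2, 3, 0, 18, 6, 7, 8, 9, 10, 11, 15, 5, 14, 13, 16, 12, 4]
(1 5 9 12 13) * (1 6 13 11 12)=[0, 5, 2, 3, 4, 9, 13, 7, 8, 1, 10, 12, 11, 6]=(1 5 9)(6 13)(11 12)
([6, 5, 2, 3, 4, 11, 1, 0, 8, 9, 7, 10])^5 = (0 10 5 6 7 11 1)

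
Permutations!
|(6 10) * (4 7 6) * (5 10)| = 5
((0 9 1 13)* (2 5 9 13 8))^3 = ((0 13)(1 8 2 5 9))^3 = (0 13)(1 5 8 9 2)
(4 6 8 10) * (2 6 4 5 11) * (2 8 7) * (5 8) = (2 6 7)(5 11)(8 10) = [0, 1, 6, 3, 4, 11, 7, 2, 10, 9, 8, 5]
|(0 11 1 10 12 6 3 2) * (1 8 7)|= 10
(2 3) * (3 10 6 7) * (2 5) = (2 10 6 7 3 5) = [0, 1, 10, 5, 4, 2, 7, 3, 8, 9, 6]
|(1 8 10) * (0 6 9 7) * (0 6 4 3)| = 3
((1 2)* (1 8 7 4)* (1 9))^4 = ((1 2 8 7 4 9))^4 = (1 4 8)(2 9 7)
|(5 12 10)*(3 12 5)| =3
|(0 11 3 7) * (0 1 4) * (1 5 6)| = 8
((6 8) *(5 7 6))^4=(8)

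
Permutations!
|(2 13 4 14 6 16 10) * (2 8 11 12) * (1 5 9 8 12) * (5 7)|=24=|(1 7 5 9 8 11)(2 13 4 14 6 16 10 12)|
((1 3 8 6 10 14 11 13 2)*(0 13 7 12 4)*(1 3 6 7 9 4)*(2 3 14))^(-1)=((0 13 3 8 7 12 1 6 10 2 14 11 9 4))^(-1)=(0 4 9 11 14 2 10 6 1 12 7 8 3 13)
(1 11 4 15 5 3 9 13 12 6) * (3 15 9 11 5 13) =[0, 5, 2, 11, 9, 15, 1, 7, 8, 3, 10, 4, 6, 12, 14, 13] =(1 5 15 13 12 6)(3 11 4 9)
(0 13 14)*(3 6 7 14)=[13, 1, 2, 6, 4, 5, 7, 14, 8, 9, 10, 11, 12, 3, 0]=(0 13 3 6 7 14)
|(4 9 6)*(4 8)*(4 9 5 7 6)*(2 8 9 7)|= |(2 8 7 6 9 4 5)|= 7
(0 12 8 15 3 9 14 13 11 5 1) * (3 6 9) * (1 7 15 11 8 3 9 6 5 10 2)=(0 12 3 9 14 13 8 11 10 2 1)(5 7 15)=[12, 0, 1, 9, 4, 7, 6, 15, 11, 14, 2, 10, 3, 8, 13, 5]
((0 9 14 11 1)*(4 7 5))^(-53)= (0 14 1 9 11)(4 7 5)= ((0 9 14 11 1)(4 7 5))^(-53)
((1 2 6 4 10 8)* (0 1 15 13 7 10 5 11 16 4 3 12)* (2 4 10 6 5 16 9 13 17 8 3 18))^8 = ((0 1 4 16 10 3 12)(2 5 11 9 13 7 6 18)(8 15 17))^8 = (18)(0 1 4 16 10 3 12)(8 17 15)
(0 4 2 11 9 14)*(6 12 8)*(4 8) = [8, 1, 11, 3, 2, 5, 12, 7, 6, 14, 10, 9, 4, 13, 0] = (0 8 6 12 4 2 11 9 14)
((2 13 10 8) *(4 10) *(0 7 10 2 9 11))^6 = (13)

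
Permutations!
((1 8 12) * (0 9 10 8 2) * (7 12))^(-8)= ((0 9 10 8 7 12 1 2))^(-8)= (12)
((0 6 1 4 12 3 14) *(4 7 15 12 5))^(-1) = (0 14 3 12 15 7 1 6)(4 5)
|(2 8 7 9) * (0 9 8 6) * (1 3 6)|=6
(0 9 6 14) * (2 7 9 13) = (0 13 2 7 9 6 14) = [13, 1, 7, 3, 4, 5, 14, 9, 8, 6, 10, 11, 12, 2, 0]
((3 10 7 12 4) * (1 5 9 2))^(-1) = (1 2 9 5)(3 4 12 7 10)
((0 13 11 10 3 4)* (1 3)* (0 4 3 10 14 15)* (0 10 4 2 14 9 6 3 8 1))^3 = ((0 13 11 9 6 3 8 1 4 2 14 15 10))^3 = (0 9 8 2 10 11 3 4 15 13 6 1 14)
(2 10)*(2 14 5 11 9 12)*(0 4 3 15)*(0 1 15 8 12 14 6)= (0 4 3 8 12 2 10 6)(1 15)(5 11 9 14)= [4, 15, 10, 8, 3, 11, 0, 7, 12, 14, 6, 9, 2, 13, 5, 1]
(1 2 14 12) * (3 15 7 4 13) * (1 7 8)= (1 2 14 12 7 4 13 3 15 8)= [0, 2, 14, 15, 13, 5, 6, 4, 1, 9, 10, 11, 7, 3, 12, 8]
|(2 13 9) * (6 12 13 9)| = 6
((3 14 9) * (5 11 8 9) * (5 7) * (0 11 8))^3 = ((0 11)(3 14 7 5 8 9))^3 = (0 11)(3 5)(7 9)(8 14)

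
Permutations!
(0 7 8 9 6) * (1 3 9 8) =[7, 3, 2, 9, 4, 5, 0, 1, 8, 6] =(0 7 1 3 9 6)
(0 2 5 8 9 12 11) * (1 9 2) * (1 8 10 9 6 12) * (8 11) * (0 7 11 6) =[6, 0, 5, 3, 4, 10, 12, 11, 2, 1, 9, 7, 8] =(0 6 12 8 2 5 10 9 1)(7 11)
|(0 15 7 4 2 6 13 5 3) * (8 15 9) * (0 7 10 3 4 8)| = |(0 9)(2 6 13 5 4)(3 7 8 15 10)| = 10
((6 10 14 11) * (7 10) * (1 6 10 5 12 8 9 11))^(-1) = ((1 6 7 5 12 8 9 11 10 14))^(-1) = (1 14 10 11 9 8 12 5 7 6)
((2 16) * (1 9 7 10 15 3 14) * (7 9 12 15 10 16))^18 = (16)(1 3 12 14 15)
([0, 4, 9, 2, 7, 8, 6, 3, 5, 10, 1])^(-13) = (1 4 7 3 2 9 10)(5 8)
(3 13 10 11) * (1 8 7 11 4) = (1 8 7 11 3 13 10 4) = [0, 8, 2, 13, 1, 5, 6, 11, 7, 9, 4, 3, 12, 10]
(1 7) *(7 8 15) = (1 8 15 7) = [0, 8, 2, 3, 4, 5, 6, 1, 15, 9, 10, 11, 12, 13, 14, 7]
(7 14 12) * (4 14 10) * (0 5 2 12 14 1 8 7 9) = (14)(0 5 2 12 9)(1 8 7 10 4) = [5, 8, 12, 3, 1, 2, 6, 10, 7, 0, 4, 11, 9, 13, 14]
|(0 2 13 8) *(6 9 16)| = 12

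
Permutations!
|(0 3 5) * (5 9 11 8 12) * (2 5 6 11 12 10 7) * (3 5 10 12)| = 12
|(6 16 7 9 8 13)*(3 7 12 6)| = 15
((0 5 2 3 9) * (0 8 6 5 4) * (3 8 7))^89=((0 4)(2 8 6 5)(3 9 7))^89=(0 4)(2 8 6 5)(3 7 9)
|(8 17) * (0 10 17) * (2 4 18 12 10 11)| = 9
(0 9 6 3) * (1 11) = (0 9 6 3)(1 11) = [9, 11, 2, 0, 4, 5, 3, 7, 8, 6, 10, 1]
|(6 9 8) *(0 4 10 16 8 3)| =|(0 4 10 16 8 6 9 3)| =8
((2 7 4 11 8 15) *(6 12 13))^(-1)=((2 7 4 11 8 15)(6 12 13))^(-1)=(2 15 8 11 4 7)(6 13 12)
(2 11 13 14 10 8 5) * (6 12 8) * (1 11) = [0, 11, 1, 3, 4, 2, 12, 7, 5, 9, 6, 13, 8, 14, 10] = (1 11 13 14 10 6 12 8 5 2)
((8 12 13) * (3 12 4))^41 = (3 12 13 8 4)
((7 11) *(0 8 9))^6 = ((0 8 9)(7 11))^6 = (11)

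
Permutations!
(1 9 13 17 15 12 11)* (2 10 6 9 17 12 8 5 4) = (1 17 15 8 5 4 2 10 6 9 13 12 11) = [0, 17, 10, 3, 2, 4, 9, 7, 5, 13, 6, 1, 11, 12, 14, 8, 16, 15]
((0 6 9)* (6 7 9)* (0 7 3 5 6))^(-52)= (9)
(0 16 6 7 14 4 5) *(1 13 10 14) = [16, 13, 2, 3, 5, 0, 7, 1, 8, 9, 14, 11, 12, 10, 4, 15, 6] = (0 16 6 7 1 13 10 14 4 5)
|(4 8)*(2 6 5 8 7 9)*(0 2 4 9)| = |(0 2 6 5 8 9 4 7)| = 8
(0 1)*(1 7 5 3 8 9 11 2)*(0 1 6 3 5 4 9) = (0 7 4 9 11 2 6 3 8) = [7, 1, 6, 8, 9, 5, 3, 4, 0, 11, 10, 2]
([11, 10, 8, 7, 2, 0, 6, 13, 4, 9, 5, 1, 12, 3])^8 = [10, 0, 4, 13, 8, 1, 6, 3, 2, 9, 11, 5, 12, 7]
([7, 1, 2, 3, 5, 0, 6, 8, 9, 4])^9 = (0 9)(4 7)(5 8)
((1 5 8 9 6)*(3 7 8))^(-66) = (1 8 5 9 3 6 7)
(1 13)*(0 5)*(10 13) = (0 5)(1 10 13) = [5, 10, 2, 3, 4, 0, 6, 7, 8, 9, 13, 11, 12, 1]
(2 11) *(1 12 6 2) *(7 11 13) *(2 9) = [0, 12, 13, 3, 4, 5, 9, 11, 8, 2, 10, 1, 6, 7] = (1 12 6 9 2 13 7 11)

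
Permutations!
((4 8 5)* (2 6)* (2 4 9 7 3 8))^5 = (9)(2 4 6) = ((2 6 4)(3 8 5 9 7))^5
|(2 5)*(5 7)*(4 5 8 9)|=6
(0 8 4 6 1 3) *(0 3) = (0 8 4 6 1) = [8, 0, 2, 3, 6, 5, 1, 7, 4]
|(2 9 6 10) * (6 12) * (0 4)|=10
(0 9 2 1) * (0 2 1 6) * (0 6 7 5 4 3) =(0 9 1 2 7 5 4 3) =[9, 2, 7, 0, 3, 4, 6, 5, 8, 1]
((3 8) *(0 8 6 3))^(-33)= ((0 8)(3 6))^(-33)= (0 8)(3 6)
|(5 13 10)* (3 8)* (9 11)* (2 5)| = |(2 5 13 10)(3 8)(9 11)| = 4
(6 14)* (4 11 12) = (4 11 12)(6 14) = [0, 1, 2, 3, 11, 5, 14, 7, 8, 9, 10, 12, 4, 13, 6]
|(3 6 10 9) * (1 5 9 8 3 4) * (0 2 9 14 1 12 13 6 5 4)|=30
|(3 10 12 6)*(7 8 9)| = 12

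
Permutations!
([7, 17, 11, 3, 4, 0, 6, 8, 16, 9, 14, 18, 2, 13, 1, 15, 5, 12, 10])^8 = [16, 1, 2, 3, 4, 8, 6, 5, 0, 9, 10, 11, 12, 13, 14, 15, 7, 17, 18]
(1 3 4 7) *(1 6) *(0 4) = (0 4 7 6 1 3) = [4, 3, 2, 0, 7, 5, 1, 6]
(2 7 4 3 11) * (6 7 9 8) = (2 9 8 6 7 4 3 11) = [0, 1, 9, 11, 3, 5, 7, 4, 6, 8, 10, 2]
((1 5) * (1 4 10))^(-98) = ((1 5 4 10))^(-98) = (1 4)(5 10)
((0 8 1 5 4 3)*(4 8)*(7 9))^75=(7 9)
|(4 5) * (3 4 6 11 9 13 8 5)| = |(3 4)(5 6 11 9 13 8)| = 6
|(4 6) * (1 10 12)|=6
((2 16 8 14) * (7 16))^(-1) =(2 14 8 16 7)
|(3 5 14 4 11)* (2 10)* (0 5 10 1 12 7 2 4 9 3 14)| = |(0 5)(1 12 7 2)(3 10 4 11 14 9)| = 12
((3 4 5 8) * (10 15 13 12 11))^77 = ((3 4 5 8)(10 15 13 12 11))^77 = (3 4 5 8)(10 13 11 15 12)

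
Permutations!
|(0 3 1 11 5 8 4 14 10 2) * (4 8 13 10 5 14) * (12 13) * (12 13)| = 9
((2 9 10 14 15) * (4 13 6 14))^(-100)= (2 13)(4 15)(6 9)(10 14)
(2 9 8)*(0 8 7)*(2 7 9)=(9)(0 8 7)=[8, 1, 2, 3, 4, 5, 6, 0, 7, 9]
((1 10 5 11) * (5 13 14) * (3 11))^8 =(1 10 13 14 5 3 11)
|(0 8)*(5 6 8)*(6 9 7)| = 6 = |(0 5 9 7 6 8)|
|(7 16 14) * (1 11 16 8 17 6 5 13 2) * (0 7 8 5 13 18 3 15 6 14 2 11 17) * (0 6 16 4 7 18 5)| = 15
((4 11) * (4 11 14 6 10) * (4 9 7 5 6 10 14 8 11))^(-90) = ((4 8 11)(5 6 14 10 9 7))^(-90) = (14)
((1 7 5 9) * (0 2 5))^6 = (9)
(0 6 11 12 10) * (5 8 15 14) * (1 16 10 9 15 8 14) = (0 6 11 12 9 15 1 16 10)(5 14) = [6, 16, 2, 3, 4, 14, 11, 7, 8, 15, 0, 12, 9, 13, 5, 1, 10]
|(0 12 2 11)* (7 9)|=|(0 12 2 11)(7 9)|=4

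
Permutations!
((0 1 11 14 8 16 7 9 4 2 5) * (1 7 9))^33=(16)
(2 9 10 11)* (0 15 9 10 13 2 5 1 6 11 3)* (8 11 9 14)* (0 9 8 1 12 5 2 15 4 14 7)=(0 4 14 1 6 8 11 2 10 3 9 13 15 7)(5 12)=[4, 6, 10, 9, 14, 12, 8, 0, 11, 13, 3, 2, 5, 15, 1, 7]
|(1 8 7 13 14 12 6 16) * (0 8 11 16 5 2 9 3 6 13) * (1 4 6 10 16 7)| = 120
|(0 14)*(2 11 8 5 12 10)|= |(0 14)(2 11 8 5 12 10)|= 6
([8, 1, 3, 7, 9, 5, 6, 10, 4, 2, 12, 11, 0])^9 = [0, 1, 2, 3, 4, 5, 6, 7, 8, 9, 10, 11, 12]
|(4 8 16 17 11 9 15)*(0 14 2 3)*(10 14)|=|(0 10 14 2 3)(4 8 16 17 11 9 15)|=35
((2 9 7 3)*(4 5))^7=(2 3 7 9)(4 5)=((2 9 7 3)(4 5))^7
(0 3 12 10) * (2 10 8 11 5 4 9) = [3, 1, 10, 12, 9, 4, 6, 7, 11, 2, 0, 5, 8] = (0 3 12 8 11 5 4 9 2 10)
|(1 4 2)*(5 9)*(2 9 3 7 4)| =10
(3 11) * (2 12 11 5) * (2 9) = (2 12 11 3 5 9) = [0, 1, 12, 5, 4, 9, 6, 7, 8, 2, 10, 3, 11]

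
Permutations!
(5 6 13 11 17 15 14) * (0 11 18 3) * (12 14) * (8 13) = (0 11 17 15 12 14 5 6 8 13 18 3) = [11, 1, 2, 0, 4, 6, 8, 7, 13, 9, 10, 17, 14, 18, 5, 12, 16, 15, 3]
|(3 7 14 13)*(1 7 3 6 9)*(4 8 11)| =6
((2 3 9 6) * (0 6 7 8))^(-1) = (0 8 7 9 3 2 6)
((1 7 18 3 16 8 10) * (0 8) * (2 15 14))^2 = (0 10 7 3)(1 18 16 8)(2 14 15)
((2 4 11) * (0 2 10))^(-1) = (0 10 11 4 2)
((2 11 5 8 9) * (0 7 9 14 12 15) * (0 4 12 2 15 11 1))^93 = (0 14 11 15)(1 8 12 9)(2 5 4 7)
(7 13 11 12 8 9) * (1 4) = (1 4)(7 13 11 12 8 9) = [0, 4, 2, 3, 1, 5, 6, 13, 9, 7, 10, 12, 8, 11]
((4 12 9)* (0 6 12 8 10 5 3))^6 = (0 10 9)(3 8 12)(4 6 5)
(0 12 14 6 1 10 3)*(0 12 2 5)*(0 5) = [2, 10, 0, 12, 4, 5, 1, 7, 8, 9, 3, 11, 14, 13, 6] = (0 2)(1 10 3 12 14 6)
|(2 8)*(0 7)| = |(0 7)(2 8)| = 2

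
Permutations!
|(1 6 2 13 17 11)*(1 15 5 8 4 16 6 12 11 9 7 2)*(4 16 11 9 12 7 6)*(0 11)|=|(0 11 15 5 8 16 4)(1 7 2 13 17 12 9 6)|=56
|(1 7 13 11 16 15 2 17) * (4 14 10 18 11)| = |(1 7 13 4 14 10 18 11 16 15 2 17)| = 12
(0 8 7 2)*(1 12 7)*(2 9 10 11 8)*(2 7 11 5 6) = [7, 12, 0, 3, 4, 6, 2, 9, 1, 10, 5, 8, 11] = (0 7 9 10 5 6 2)(1 12 11 8)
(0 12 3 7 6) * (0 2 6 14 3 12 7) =(0 7 14 3)(2 6) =[7, 1, 6, 0, 4, 5, 2, 14, 8, 9, 10, 11, 12, 13, 3]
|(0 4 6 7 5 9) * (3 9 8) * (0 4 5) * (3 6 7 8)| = |(0 5 3 9 4 7)(6 8)| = 6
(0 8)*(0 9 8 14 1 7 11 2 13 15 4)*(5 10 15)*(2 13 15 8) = (0 14 1 7 11 13 5 10 8 9 2 15 4) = [14, 7, 15, 3, 0, 10, 6, 11, 9, 2, 8, 13, 12, 5, 1, 4]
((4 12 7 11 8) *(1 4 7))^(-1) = (1 12 4)(7 8 11)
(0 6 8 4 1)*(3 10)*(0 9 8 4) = (0 6 4 1 9 8)(3 10) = [6, 9, 2, 10, 1, 5, 4, 7, 0, 8, 3]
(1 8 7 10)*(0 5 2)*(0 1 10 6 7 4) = (10)(0 5 2 1 8 4)(6 7) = [5, 8, 1, 3, 0, 2, 7, 6, 4, 9, 10]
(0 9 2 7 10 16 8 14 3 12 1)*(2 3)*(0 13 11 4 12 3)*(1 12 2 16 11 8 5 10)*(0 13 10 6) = [9, 10, 7, 3, 2, 6, 0, 1, 14, 13, 11, 4, 12, 8, 16, 15, 5] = (0 9 13 8 14 16 5 6)(1 10 11 4 2 7)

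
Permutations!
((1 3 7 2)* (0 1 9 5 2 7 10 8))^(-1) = (0 8 10 3 1)(2 5 9)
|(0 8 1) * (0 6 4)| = |(0 8 1 6 4)| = 5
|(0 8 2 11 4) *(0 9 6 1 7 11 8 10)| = 6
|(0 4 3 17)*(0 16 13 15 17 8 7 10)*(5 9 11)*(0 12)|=84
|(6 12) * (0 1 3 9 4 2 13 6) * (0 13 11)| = |(0 1 3 9 4 2 11)(6 12 13)| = 21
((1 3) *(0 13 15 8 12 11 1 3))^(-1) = ((0 13 15 8 12 11 1))^(-1) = (0 1 11 12 8 15 13)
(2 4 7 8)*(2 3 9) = (2 4 7 8 3 9) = [0, 1, 4, 9, 7, 5, 6, 8, 3, 2]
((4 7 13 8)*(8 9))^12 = ((4 7 13 9 8))^12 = (4 13 8 7 9)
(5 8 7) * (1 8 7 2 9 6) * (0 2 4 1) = (0 2 9 6)(1 8 4)(5 7) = [2, 8, 9, 3, 1, 7, 0, 5, 4, 6]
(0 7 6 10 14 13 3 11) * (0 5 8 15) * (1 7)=[1, 7, 2, 11, 4, 8, 10, 6, 15, 9, 14, 5, 12, 3, 13, 0]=(0 1 7 6 10 14 13 3 11 5 8 15)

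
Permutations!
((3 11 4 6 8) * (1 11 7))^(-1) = (1 7 3 8 6 4 11)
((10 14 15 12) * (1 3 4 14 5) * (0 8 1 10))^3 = ((0 8 1 3 4 14 15 12)(5 10))^3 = (0 3 15 8 4 12 1 14)(5 10)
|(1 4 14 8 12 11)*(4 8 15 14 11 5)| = |(1 8 12 5 4 11)(14 15)| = 6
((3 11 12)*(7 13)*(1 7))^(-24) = ((1 7 13)(3 11 12))^(-24) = (13)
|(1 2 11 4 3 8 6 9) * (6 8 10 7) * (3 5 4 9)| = 4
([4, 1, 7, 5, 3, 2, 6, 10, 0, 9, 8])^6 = [10, 1, 3, 0, 8, 4, 6, 5, 7, 9, 2]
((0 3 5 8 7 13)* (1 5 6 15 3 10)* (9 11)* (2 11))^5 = (0 7 5 10 13 8 1)(2 9 11)(3 15 6)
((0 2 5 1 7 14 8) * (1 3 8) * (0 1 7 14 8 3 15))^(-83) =((0 2 5 15)(1 14 7 8))^(-83) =(0 2 5 15)(1 14 7 8)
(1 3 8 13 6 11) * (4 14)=(1 3 8 13 6 11)(4 14)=[0, 3, 2, 8, 14, 5, 11, 7, 13, 9, 10, 1, 12, 6, 4]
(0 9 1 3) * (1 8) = [9, 3, 2, 0, 4, 5, 6, 7, 1, 8] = (0 9 8 1 3)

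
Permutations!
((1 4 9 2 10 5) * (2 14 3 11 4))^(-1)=((1 2 10 5)(3 11 4 9 14))^(-1)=(1 5 10 2)(3 14 9 4 11)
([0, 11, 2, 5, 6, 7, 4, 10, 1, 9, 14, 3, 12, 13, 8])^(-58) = (1 14 7 3)(5 11 8 10)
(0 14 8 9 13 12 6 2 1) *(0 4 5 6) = [14, 4, 1, 3, 5, 6, 2, 7, 9, 13, 10, 11, 0, 12, 8] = (0 14 8 9 13 12)(1 4 5 6 2)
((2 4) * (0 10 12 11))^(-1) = ((0 10 12 11)(2 4))^(-1) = (0 11 12 10)(2 4)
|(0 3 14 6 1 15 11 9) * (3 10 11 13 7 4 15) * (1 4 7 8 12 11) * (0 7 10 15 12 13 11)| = 12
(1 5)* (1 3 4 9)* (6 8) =(1 5 3 4 9)(6 8) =[0, 5, 2, 4, 9, 3, 8, 7, 6, 1]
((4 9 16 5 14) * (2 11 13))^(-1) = (2 13 11)(4 14 5 16 9)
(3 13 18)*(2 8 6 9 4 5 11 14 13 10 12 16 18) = [0, 1, 8, 10, 5, 11, 9, 7, 6, 4, 12, 14, 16, 2, 13, 15, 18, 17, 3] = (2 8 6 9 4 5 11 14 13)(3 10 12 16 18)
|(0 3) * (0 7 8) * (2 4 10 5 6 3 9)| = |(0 9 2 4 10 5 6 3 7 8)| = 10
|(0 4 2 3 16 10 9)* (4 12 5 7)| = |(0 12 5 7 4 2 3 16 10 9)| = 10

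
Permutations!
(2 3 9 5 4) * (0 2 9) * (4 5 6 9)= (0 2 3)(6 9)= [2, 1, 3, 0, 4, 5, 9, 7, 8, 6]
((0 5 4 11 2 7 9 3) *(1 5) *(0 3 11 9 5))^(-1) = (0 1)(2 11 9 4 5 7)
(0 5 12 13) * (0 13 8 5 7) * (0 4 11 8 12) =[7, 1, 2, 3, 11, 0, 6, 4, 5, 9, 10, 8, 12, 13] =(13)(0 7 4 11 8 5)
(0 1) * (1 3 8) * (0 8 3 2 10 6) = (0 2 10 6)(1 8) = [2, 8, 10, 3, 4, 5, 0, 7, 1, 9, 6]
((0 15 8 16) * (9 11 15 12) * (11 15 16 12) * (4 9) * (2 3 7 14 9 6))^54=(16)(2 9 4 7 8)(3 15 6 14 12)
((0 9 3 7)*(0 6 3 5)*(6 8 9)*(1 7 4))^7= ((0 6 3 4 1 7 8 9 5))^7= (0 9 7 4 6 5 8 1 3)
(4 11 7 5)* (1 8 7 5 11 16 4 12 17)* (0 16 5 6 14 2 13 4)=(0 16)(1 8 7 11 6 14 2 13 4 5 12 17)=[16, 8, 13, 3, 5, 12, 14, 11, 7, 9, 10, 6, 17, 4, 2, 15, 0, 1]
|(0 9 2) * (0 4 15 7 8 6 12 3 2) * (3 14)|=|(0 9)(2 4 15 7 8 6 12 14 3)|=18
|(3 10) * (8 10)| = |(3 8 10)| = 3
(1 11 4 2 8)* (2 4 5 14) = (1 11 5 14 2 8) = [0, 11, 8, 3, 4, 14, 6, 7, 1, 9, 10, 5, 12, 13, 2]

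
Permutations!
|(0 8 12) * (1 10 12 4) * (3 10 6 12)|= |(0 8 4 1 6 12)(3 10)|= 6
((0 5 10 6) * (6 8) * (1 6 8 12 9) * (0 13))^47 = (0 13 6 1 9 12 10 5)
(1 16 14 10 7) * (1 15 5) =[0, 16, 2, 3, 4, 1, 6, 15, 8, 9, 7, 11, 12, 13, 10, 5, 14] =(1 16 14 10 7 15 5)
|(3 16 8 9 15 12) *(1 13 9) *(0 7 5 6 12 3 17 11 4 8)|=|(0 7 5 6 12 17 11 4 8 1 13 9 15 3 16)|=15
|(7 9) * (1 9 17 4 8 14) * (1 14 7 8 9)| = 5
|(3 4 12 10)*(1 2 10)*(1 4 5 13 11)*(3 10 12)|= |(1 2 12 4 3 5 13 11)|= 8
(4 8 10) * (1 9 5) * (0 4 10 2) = (10)(0 4 8 2)(1 9 5) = [4, 9, 0, 3, 8, 1, 6, 7, 2, 5, 10]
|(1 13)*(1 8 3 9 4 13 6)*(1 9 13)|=12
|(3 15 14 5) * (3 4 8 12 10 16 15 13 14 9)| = |(3 13 14 5 4 8 12 10 16 15 9)| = 11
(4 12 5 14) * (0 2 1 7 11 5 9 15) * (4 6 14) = (0 2 1 7 11 5 4 12 9 15)(6 14) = [2, 7, 1, 3, 12, 4, 14, 11, 8, 15, 10, 5, 9, 13, 6, 0]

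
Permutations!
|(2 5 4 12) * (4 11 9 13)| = |(2 5 11 9 13 4 12)| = 7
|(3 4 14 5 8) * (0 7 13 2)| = 20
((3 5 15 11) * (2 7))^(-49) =(2 7)(3 11 15 5)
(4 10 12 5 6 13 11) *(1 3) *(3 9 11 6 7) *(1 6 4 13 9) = (3 6 9 11 13 4 10 12 5 7) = [0, 1, 2, 6, 10, 7, 9, 3, 8, 11, 12, 13, 5, 4]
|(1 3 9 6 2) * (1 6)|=6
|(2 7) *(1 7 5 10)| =5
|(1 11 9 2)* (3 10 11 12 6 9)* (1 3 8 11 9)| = 12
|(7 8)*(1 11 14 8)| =5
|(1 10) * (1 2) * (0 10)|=|(0 10 2 1)|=4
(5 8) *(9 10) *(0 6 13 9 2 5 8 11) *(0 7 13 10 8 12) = (0 6 10 2 5 11 7 13 9 8 12) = [6, 1, 5, 3, 4, 11, 10, 13, 12, 8, 2, 7, 0, 9]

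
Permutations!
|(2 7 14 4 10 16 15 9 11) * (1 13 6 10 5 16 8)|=|(1 13 6 10 8)(2 7 14 4 5 16 15 9 11)|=45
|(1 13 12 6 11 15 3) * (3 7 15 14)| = 14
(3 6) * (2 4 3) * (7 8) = (2 4 3 6)(7 8) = [0, 1, 4, 6, 3, 5, 2, 8, 7]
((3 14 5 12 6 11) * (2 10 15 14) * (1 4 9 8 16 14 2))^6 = (1 5 4 12 9 6 8 11 16 3 14)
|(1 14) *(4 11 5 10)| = 4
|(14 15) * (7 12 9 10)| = 4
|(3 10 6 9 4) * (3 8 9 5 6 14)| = 6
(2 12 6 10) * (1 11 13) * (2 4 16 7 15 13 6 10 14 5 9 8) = (1 11 6 14 5 9 8 2 12 10 4 16 7 15 13) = [0, 11, 12, 3, 16, 9, 14, 15, 2, 8, 4, 6, 10, 1, 5, 13, 7]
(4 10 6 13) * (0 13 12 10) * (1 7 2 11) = (0 13 4)(1 7 2 11)(6 12 10) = [13, 7, 11, 3, 0, 5, 12, 2, 8, 9, 6, 1, 10, 4]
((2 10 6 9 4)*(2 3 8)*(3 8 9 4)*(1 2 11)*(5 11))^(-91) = ((1 2 10 6 4 8 5 11)(3 9))^(-91) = (1 8 10 11 4 2 5 6)(3 9)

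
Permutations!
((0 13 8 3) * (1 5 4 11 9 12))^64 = (13)(1 9 4)(5 12 11)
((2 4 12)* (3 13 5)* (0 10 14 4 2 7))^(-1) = ((0 10 14 4 12 7)(3 13 5))^(-1) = (0 7 12 4 14 10)(3 5 13)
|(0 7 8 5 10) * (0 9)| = |(0 7 8 5 10 9)| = 6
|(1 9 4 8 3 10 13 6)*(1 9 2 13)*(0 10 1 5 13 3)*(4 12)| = |(0 10 5 13 6 9 12 4 8)(1 2 3)| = 9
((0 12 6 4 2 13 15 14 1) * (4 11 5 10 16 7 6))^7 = ((0 12 4 2 13 15 14 1)(5 10 16 7 6 11))^7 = (0 1 14 15 13 2 4 12)(5 10 16 7 6 11)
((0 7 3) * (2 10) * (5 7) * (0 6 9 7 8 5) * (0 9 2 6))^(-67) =((0 9 7 3)(2 10 6)(5 8))^(-67) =(0 9 7 3)(2 6 10)(5 8)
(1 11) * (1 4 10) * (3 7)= [0, 11, 2, 7, 10, 5, 6, 3, 8, 9, 1, 4]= (1 11 4 10)(3 7)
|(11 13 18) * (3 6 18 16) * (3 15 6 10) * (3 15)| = |(3 10 15 6 18 11 13 16)| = 8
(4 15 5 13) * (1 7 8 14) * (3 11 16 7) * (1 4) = (1 3 11 16 7 8 14 4 15 5 13) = [0, 3, 2, 11, 15, 13, 6, 8, 14, 9, 10, 16, 12, 1, 4, 5, 7]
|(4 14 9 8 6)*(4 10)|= |(4 14 9 8 6 10)|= 6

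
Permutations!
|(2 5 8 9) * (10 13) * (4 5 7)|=|(2 7 4 5 8 9)(10 13)|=6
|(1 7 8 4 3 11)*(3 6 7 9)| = 4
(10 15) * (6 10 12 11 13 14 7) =(6 10 15 12 11 13 14 7) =[0, 1, 2, 3, 4, 5, 10, 6, 8, 9, 15, 13, 11, 14, 7, 12]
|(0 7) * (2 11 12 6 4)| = 10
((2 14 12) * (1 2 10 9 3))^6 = ((1 2 14 12 10 9 3))^6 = (1 3 9 10 12 14 2)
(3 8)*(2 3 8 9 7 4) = (2 3 9 7 4) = [0, 1, 3, 9, 2, 5, 6, 4, 8, 7]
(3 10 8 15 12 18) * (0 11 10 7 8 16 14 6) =(0 11 10 16 14 6)(3 7 8 15 12 18) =[11, 1, 2, 7, 4, 5, 0, 8, 15, 9, 16, 10, 18, 13, 6, 12, 14, 17, 3]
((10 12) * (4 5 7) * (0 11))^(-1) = ((0 11)(4 5 7)(10 12))^(-1) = (0 11)(4 7 5)(10 12)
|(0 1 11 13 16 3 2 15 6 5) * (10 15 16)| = 24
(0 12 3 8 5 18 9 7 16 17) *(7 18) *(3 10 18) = (0 12 10 18 9 3 8 5 7 16 17) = [12, 1, 2, 8, 4, 7, 6, 16, 5, 3, 18, 11, 10, 13, 14, 15, 17, 0, 9]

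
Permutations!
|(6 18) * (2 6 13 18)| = 2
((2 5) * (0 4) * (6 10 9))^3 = ((0 4)(2 5)(6 10 9))^3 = (10)(0 4)(2 5)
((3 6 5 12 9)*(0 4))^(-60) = ((0 4)(3 6 5 12 9))^(-60) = (12)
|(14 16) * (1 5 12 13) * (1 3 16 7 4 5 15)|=8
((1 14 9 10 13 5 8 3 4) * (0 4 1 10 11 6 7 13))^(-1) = ((0 4 10)(1 14 9 11 6 7 13 5 8 3))^(-1) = (0 10 4)(1 3 8 5 13 7 6 11 9 14)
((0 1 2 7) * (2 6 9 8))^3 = ((0 1 6 9 8 2 7))^3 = (0 9 7 6 2 1 8)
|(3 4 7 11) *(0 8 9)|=12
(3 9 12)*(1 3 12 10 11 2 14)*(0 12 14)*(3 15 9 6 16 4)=(0 12 14 1 15 9 10 11 2)(3 6 16 4)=[12, 15, 0, 6, 3, 5, 16, 7, 8, 10, 11, 2, 14, 13, 1, 9, 4]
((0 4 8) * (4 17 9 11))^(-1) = ((0 17 9 11 4 8))^(-1) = (0 8 4 11 9 17)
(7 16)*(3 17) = (3 17)(7 16) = [0, 1, 2, 17, 4, 5, 6, 16, 8, 9, 10, 11, 12, 13, 14, 15, 7, 3]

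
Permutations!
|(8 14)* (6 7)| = 2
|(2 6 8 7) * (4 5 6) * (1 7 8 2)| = 4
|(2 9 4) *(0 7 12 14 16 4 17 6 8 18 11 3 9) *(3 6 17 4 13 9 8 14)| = 14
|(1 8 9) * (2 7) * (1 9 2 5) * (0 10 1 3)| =|(0 10 1 8 2 7 5 3)| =8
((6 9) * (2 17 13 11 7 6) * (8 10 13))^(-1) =(2 9 6 7 11 13 10 8 17)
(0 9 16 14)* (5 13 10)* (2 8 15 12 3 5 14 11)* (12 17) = (0 9 16 11 2 8 15 17 12 3 5 13 10 14) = [9, 1, 8, 5, 4, 13, 6, 7, 15, 16, 14, 2, 3, 10, 0, 17, 11, 12]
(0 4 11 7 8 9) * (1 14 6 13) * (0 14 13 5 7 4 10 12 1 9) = (0 10 12 1 13 9 14 6 5 7 8)(4 11) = [10, 13, 2, 3, 11, 7, 5, 8, 0, 14, 12, 4, 1, 9, 6]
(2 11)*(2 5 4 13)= (2 11 5 4 13)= [0, 1, 11, 3, 13, 4, 6, 7, 8, 9, 10, 5, 12, 2]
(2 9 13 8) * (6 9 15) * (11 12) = (2 15 6 9 13 8)(11 12) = [0, 1, 15, 3, 4, 5, 9, 7, 2, 13, 10, 12, 11, 8, 14, 6]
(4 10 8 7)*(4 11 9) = (4 10 8 7 11 9) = [0, 1, 2, 3, 10, 5, 6, 11, 7, 4, 8, 9]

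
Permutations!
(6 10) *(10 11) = [0, 1, 2, 3, 4, 5, 11, 7, 8, 9, 6, 10] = (6 11 10)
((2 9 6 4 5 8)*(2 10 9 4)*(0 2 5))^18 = ((0 2 4)(5 8 10 9 6))^18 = (5 9 8 6 10)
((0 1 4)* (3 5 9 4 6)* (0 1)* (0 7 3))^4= (0 9)(1 3)(4 7)(5 6)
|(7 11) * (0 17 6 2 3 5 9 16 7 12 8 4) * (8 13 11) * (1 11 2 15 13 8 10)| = 17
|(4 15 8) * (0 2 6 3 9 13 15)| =9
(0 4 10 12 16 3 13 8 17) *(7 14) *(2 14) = [4, 1, 14, 13, 10, 5, 6, 2, 17, 9, 12, 11, 16, 8, 7, 15, 3, 0] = (0 4 10 12 16 3 13 8 17)(2 14 7)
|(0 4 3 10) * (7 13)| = 4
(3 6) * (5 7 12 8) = (3 6)(5 7 12 8) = [0, 1, 2, 6, 4, 7, 3, 12, 5, 9, 10, 11, 8]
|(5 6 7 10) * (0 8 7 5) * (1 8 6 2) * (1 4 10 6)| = |(0 1 8 7 6 5 2 4 10)| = 9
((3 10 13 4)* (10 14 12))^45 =(3 10)(4 12)(13 14)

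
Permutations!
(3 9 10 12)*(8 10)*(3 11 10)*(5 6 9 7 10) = [0, 1, 2, 7, 4, 6, 9, 10, 3, 8, 12, 5, 11] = (3 7 10 12 11 5 6 9 8)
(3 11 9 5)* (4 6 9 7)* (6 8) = (3 11 7 4 8 6 9 5) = [0, 1, 2, 11, 8, 3, 9, 4, 6, 5, 10, 7]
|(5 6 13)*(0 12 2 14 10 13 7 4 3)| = |(0 12 2 14 10 13 5 6 7 4 3)| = 11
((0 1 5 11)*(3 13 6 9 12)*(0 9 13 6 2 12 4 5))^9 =((0 1)(2 12 3 6 13)(4 5 11 9))^9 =(0 1)(2 13 6 3 12)(4 5 11 9)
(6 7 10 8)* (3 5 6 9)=(3 5 6 7 10 8 9)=[0, 1, 2, 5, 4, 6, 7, 10, 9, 3, 8]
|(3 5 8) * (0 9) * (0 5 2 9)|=|(2 9 5 8 3)|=5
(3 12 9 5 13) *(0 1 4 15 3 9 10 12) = (0 1 4 15 3)(5 13 9)(10 12) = [1, 4, 2, 0, 15, 13, 6, 7, 8, 5, 12, 11, 10, 9, 14, 3]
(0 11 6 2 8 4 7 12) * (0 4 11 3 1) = (0 3 1)(2 8 11 6)(4 7 12) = [3, 0, 8, 1, 7, 5, 2, 12, 11, 9, 10, 6, 4]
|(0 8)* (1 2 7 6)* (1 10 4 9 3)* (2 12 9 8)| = |(0 2 7 6 10 4 8)(1 12 9 3)| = 28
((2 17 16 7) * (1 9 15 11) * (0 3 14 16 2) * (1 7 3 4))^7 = ((0 4 1 9 15 11 7)(2 17)(3 14 16))^7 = (2 17)(3 14 16)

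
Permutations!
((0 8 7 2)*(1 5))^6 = (0 7)(2 8)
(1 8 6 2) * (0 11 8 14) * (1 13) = (0 11 8 6 2 13 1 14) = [11, 14, 13, 3, 4, 5, 2, 7, 6, 9, 10, 8, 12, 1, 0]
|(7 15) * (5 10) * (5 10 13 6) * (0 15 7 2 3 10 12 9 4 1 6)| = |(0 15 2 3 10 12 9 4 1 6 5 13)| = 12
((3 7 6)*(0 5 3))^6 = ((0 5 3 7 6))^6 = (0 5 3 7 6)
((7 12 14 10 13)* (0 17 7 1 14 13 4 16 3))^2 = ((0 17 7 12 13 1 14 10 4 16 3))^2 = (0 7 13 14 4 3 17 12 1 10 16)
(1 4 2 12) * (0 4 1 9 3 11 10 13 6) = [4, 1, 12, 11, 2, 5, 0, 7, 8, 3, 13, 10, 9, 6] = (0 4 2 12 9 3 11 10 13 6)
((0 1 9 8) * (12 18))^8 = ((0 1 9 8)(12 18))^8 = (18)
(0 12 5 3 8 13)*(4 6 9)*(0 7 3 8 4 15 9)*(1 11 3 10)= (0 12 5 8 13 7 10 1 11 3 4 6)(9 15)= [12, 11, 2, 4, 6, 8, 0, 10, 13, 15, 1, 3, 5, 7, 14, 9]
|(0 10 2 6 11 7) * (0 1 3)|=|(0 10 2 6 11 7 1 3)|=8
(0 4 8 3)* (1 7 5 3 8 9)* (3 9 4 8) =[8, 7, 2, 0, 4, 9, 6, 5, 3, 1] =(0 8 3)(1 7 5 9)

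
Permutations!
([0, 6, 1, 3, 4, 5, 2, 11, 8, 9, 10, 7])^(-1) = [0, 2, 6, 3, 4, 5, 1, 11, 8, 9, 10, 7]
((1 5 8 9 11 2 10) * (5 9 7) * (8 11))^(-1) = ((1 9 8 7 5 11 2 10))^(-1) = (1 10 2 11 5 7 8 9)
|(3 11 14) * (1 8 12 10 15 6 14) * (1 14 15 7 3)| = 8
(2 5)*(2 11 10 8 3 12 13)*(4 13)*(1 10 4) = [0, 10, 5, 12, 13, 11, 6, 7, 3, 9, 8, 4, 1, 2] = (1 10 8 3 12)(2 5 11 4 13)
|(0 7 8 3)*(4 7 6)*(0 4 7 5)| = |(0 6 7 8 3 4 5)| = 7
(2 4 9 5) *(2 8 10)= [0, 1, 4, 3, 9, 8, 6, 7, 10, 5, 2]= (2 4 9 5 8 10)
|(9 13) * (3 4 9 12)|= 5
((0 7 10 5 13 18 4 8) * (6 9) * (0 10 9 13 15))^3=((0 7 9 6 13 18 4 8 10 5 15))^3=(0 6 4 5 7 13 8 15 9 18 10)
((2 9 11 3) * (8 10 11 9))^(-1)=(2 3 11 10 8)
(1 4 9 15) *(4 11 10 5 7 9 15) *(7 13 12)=(1 11 10 5 13 12 7 9 4 15)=[0, 11, 2, 3, 15, 13, 6, 9, 8, 4, 5, 10, 7, 12, 14, 1]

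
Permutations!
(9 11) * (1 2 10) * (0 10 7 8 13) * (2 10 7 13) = (0 7 8 2 13)(1 10)(9 11) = [7, 10, 13, 3, 4, 5, 6, 8, 2, 11, 1, 9, 12, 0]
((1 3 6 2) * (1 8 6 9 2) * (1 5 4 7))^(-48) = (1 5 2)(3 4 8)(6 9 7)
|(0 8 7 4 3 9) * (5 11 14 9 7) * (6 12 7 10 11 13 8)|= 30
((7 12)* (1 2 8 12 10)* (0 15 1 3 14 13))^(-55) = (15) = ((0 15 1 2 8 12 7 10 3 14 13))^(-55)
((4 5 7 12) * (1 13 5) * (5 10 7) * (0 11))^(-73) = (0 11)(1 4 12 7 10 13)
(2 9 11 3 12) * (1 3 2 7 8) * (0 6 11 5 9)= (0 6 11 2)(1 3 12 7 8)(5 9)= [6, 3, 0, 12, 4, 9, 11, 8, 1, 5, 10, 2, 7]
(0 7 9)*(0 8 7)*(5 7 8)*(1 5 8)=(1 5 7 9 8)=[0, 5, 2, 3, 4, 7, 6, 9, 1, 8]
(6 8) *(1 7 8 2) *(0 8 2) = [8, 7, 1, 3, 4, 5, 0, 2, 6] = (0 8 6)(1 7 2)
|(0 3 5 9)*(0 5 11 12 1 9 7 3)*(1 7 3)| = |(1 9 5 3 11 12 7)| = 7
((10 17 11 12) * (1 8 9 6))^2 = (1 9)(6 8)(10 11)(12 17)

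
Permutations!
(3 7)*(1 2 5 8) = (1 2 5 8)(3 7) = [0, 2, 5, 7, 4, 8, 6, 3, 1]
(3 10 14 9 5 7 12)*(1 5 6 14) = (1 5 7 12 3 10)(6 14 9) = [0, 5, 2, 10, 4, 7, 14, 12, 8, 6, 1, 11, 3, 13, 9]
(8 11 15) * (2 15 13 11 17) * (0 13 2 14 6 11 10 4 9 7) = (0 13 10 4 9 7)(2 15 8 17 14 6 11) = [13, 1, 15, 3, 9, 5, 11, 0, 17, 7, 4, 2, 12, 10, 6, 8, 16, 14]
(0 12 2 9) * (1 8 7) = (0 12 2 9)(1 8 7) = [12, 8, 9, 3, 4, 5, 6, 1, 7, 0, 10, 11, 2]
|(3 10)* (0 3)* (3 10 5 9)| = 6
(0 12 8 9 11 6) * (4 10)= [12, 1, 2, 3, 10, 5, 0, 7, 9, 11, 4, 6, 8]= (0 12 8 9 11 6)(4 10)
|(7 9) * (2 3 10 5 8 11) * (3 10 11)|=6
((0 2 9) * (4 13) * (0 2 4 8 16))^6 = ((0 4 13 8 16)(2 9))^6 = (0 4 13 8 16)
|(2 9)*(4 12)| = 2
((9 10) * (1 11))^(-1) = ((1 11)(9 10))^(-1) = (1 11)(9 10)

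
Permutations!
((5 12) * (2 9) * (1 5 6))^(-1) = (1 6 12 5)(2 9)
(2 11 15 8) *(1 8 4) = (1 8 2 11 15 4) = [0, 8, 11, 3, 1, 5, 6, 7, 2, 9, 10, 15, 12, 13, 14, 4]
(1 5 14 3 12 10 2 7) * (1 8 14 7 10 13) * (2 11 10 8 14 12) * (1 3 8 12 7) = (1 5)(2 12 13 3)(7 14 8)(10 11) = [0, 5, 12, 2, 4, 1, 6, 14, 7, 9, 11, 10, 13, 3, 8]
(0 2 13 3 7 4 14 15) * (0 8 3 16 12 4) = [2, 1, 13, 7, 14, 5, 6, 0, 3, 9, 10, 11, 4, 16, 15, 8, 12] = (0 2 13 16 12 4 14 15 8 3 7)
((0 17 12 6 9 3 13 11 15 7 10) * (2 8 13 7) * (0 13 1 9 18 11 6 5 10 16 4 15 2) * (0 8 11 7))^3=(0 5 6 16 8 3 12 13 7 15 9 17 10 18 4 1)(2 11)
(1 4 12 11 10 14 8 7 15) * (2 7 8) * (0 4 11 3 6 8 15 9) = (0 4 12 3 6 8 15 1 11 10 14 2 7 9) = [4, 11, 7, 6, 12, 5, 8, 9, 15, 0, 14, 10, 3, 13, 2, 1]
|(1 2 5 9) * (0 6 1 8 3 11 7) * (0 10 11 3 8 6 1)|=6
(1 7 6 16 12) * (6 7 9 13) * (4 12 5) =[0, 9, 2, 3, 12, 4, 16, 7, 8, 13, 10, 11, 1, 6, 14, 15, 5] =(1 9 13 6 16 5 4 12)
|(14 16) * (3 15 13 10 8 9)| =|(3 15 13 10 8 9)(14 16)| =6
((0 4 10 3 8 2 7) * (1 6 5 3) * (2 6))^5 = ((0 4 10 1 2 7)(3 8 6 5))^5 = (0 7 2 1 10 4)(3 8 6 5)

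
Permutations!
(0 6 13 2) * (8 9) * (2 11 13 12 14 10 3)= [6, 1, 0, 2, 4, 5, 12, 7, 9, 8, 3, 13, 14, 11, 10]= (0 6 12 14 10 3 2)(8 9)(11 13)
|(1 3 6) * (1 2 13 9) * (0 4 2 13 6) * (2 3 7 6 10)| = 30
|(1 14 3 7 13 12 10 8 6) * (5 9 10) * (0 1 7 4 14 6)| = |(0 1 6 7 13 12 5 9 10 8)(3 4 14)| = 30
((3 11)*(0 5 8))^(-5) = (0 5 8)(3 11) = ((0 5 8)(3 11))^(-5)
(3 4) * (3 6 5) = [0, 1, 2, 4, 6, 3, 5] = (3 4 6 5)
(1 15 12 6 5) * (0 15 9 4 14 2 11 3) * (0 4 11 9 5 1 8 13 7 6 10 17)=[15, 5, 9, 4, 14, 8, 1, 6, 13, 11, 17, 3, 10, 7, 2, 12, 16, 0]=(0 15 12 10 17)(1 5 8 13 7 6)(2 9 11 3 4 14)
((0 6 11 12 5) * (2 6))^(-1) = (0 5 12 11 6 2)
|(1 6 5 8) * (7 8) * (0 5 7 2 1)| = 7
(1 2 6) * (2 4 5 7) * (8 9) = (1 4 5 7 2 6)(8 9) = [0, 4, 6, 3, 5, 7, 1, 2, 9, 8]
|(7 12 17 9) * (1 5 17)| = 6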